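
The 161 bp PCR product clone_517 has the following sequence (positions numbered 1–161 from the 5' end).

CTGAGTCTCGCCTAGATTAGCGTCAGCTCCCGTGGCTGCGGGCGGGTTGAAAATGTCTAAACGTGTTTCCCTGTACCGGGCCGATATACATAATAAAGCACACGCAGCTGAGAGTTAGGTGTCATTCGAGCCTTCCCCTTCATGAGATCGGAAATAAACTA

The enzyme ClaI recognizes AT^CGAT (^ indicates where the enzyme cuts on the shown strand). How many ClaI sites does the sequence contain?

No occurrence of ATCGAT is present in the sequence.
ClaI does not cut: 0 sites.

0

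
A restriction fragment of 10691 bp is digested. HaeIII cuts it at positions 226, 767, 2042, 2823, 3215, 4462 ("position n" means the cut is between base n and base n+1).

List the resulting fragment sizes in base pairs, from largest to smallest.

Linear molecule, 6 cuts → 7 fragments:
  226 − 0 = 226 bp
  767 − 226 = 541 bp
  2042 − 767 = 1275 bp
  2823 − 2042 = 781 bp
  3215 − 2823 = 392 bp
  4462 − 3215 = 1247 bp
  10691 − 4462 = 6229 bp
Sorted largest to smallest: 6229, 1275, 1247, 781, 541, 392, 226 bp.

6229, 1275, 1247, 781, 541, 392, 226 bp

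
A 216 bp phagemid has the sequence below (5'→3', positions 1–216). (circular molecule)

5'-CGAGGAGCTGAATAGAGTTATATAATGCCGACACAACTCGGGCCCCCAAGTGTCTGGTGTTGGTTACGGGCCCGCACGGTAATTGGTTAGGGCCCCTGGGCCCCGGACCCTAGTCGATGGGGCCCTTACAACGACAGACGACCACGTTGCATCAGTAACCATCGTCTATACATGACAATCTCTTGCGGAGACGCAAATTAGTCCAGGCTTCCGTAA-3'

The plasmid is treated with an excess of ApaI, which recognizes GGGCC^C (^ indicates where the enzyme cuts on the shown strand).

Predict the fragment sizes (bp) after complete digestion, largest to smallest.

136, 28, 22, 22, 8 bp

ApaI sites (GGGCCC) start at positions 40, 68, 90, 98, 120.
ApaI cuts after base 5 of each site (before the last base), so after positions 44, 72, 94, 102, 124.
Circular molecule, 5 cuts → 5 fragments:
  45–72 → 28 bp
  73–94 → 22 bp
  95–102 → 8 bp
  103–124 → 22 bp
  125–216 then 1–44 → 92 + 44 = 136 bp
Sorted largest to smallest: 136, 28, 22, 22, 8 bp.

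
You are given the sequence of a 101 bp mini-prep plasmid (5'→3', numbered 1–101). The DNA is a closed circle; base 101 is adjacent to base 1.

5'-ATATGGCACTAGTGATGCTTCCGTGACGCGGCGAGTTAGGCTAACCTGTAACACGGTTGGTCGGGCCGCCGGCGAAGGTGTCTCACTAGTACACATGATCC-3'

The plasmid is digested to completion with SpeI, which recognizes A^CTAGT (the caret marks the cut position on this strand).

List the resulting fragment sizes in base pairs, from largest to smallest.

SpeI sites (ACTAGT) start at positions 8, 85.
SpeI cuts after the first base of each site, so after positions 8, 85.
Circular molecule, 2 cuts → 2 fragments:
  9–85 → 77 bp
  86–101 then 1–8 → 16 + 8 = 24 bp
Sorted largest to smallest: 77, 24 bp.

77, 24 bp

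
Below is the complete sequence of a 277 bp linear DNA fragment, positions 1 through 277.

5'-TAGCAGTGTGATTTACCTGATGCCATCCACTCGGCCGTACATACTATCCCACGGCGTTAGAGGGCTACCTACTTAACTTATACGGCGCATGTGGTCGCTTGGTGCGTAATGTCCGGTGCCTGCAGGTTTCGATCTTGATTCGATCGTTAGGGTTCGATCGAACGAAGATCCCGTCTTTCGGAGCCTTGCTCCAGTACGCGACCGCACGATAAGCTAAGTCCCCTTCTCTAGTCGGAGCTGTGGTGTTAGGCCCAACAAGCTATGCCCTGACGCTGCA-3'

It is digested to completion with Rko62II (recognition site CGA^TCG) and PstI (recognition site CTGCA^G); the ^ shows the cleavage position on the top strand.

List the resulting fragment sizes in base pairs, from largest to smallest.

Rko62II sites (CGATCG) start at positions 141, 155.
Rko62II cuts after base 3 of each site, so after positions 143, 157.
The PstI site (CTGCAG) starts at position 120.
PstI cuts after base 5 of each site (before the last base), so after position 124.
Combined cut positions: 124, 143, 157.
Linear molecule, 3 cuts → 4 fragments:
  1–124 → 124 bp
  125–143 → 19 bp
  144–157 → 14 bp
  158–277 → 120 bp
Sorted largest to smallest: 124, 120, 19, 14 bp.

124, 120, 19, 14 bp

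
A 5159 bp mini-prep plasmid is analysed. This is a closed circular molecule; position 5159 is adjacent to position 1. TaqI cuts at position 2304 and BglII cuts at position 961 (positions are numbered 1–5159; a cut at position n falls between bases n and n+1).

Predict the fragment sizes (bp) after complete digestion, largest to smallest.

Combined cut positions (sorted): 961, 2304.
Circular molecule, 2 cuts → 2 fragments:
  2304 − 961 = 1343 bp
  wrap: 5159 − 2304 + 961 = 3816 bp
Sorted largest to smallest: 3816, 1343 bp.

3816, 1343 bp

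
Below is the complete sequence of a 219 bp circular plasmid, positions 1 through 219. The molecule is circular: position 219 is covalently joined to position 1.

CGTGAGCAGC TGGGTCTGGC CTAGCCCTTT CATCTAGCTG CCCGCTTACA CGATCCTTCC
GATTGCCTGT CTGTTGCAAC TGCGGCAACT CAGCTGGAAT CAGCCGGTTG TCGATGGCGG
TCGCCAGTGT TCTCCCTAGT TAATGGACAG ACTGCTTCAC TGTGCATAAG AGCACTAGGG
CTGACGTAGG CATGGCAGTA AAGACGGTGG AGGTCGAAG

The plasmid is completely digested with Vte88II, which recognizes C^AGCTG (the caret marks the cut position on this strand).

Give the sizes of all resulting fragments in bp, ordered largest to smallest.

135, 84 bp

Vte88II sites (CAGCTG) start at positions 7, 91.
Vte88II cuts after the first base of each site, so after positions 7, 91.
Circular molecule, 2 cuts → 2 fragments:
  8–91 → 84 bp
  92–219 then 1–7 → 128 + 7 = 135 bp
Sorted largest to smallest: 135, 84 bp.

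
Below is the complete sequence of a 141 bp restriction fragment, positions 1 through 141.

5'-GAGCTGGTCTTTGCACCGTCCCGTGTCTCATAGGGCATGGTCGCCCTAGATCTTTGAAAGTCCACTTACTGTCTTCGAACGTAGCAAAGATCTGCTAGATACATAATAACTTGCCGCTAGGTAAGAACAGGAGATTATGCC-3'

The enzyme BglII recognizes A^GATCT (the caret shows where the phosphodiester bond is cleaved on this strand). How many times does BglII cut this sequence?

AGATCT occurs starting at positions 48, 88.
BglII cuts at 2 sites.

2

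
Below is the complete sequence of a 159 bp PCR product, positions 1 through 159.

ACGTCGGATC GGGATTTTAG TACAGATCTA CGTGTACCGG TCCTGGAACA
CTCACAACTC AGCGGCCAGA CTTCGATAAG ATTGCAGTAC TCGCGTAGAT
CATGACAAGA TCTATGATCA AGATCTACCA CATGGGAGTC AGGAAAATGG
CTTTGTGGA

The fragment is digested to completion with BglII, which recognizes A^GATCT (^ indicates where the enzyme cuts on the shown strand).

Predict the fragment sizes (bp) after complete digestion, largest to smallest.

84, 38, 24, 13 bp

BglII sites (AGATCT) start at positions 24, 108, 121.
BglII cuts after the first base of each site, so after positions 24, 108, 121.
Linear molecule, 3 cuts → 4 fragments:
  1–24 → 24 bp
  25–108 → 84 bp
  109–121 → 13 bp
  122–159 → 38 bp
Sorted largest to smallest: 84, 38, 24, 13 bp.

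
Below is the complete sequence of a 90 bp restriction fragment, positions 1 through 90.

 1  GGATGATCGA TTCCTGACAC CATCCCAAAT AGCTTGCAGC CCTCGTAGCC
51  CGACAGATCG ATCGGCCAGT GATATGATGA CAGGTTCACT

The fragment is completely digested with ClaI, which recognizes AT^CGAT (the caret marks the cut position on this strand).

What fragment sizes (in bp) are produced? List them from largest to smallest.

ClaI sites (ATCGAT) start at positions 6, 57.
ClaI cuts after base 2 of each site, so after positions 7, 58.
Linear molecule, 2 cuts → 3 fragments:
  1–7 → 7 bp
  8–58 → 51 bp
  59–90 → 32 bp
Sorted largest to smallest: 51, 32, 7 bp.

51, 32, 7 bp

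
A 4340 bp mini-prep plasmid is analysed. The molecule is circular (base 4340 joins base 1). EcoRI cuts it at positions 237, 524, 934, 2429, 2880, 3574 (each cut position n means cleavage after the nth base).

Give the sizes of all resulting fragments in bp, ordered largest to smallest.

1495, 1003, 694, 451, 410, 287 bp

Circular molecule, 6 cuts → 6 fragments:
  524 − 237 = 287 bp
  934 − 524 = 410 bp
  2429 − 934 = 1495 bp
  2880 − 2429 = 451 bp
  3574 − 2880 = 694 bp
  wrap: 4340 − 3574 + 237 = 1003 bp
Sorted largest to smallest: 1495, 1003, 694, 451, 410, 287 bp.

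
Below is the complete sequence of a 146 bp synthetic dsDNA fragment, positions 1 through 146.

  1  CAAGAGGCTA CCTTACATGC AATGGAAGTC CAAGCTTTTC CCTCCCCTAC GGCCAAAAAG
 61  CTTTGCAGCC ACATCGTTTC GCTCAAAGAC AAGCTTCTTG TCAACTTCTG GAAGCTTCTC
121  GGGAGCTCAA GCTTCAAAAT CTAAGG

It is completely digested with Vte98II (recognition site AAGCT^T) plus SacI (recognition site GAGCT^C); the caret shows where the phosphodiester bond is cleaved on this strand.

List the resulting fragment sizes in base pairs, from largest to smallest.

Vte98II sites (AAGCTT) start at positions 32, 58, 91, 112, 129.
Vte98II cuts after base 5 of each site (before the last base), so after positions 36, 62, 95, 116, 133.
The SacI site (GAGCTC) starts at position 123.
SacI cuts after base 5 of each site (before the last base), so after position 127.
Combined cut positions: 36, 62, 95, 116, 127, 133.
Linear molecule, 6 cuts → 7 fragments:
  1–36 → 36 bp
  37–62 → 26 bp
  63–95 → 33 bp
  96–116 → 21 bp
  117–127 → 11 bp
  128–133 → 6 bp
  134–146 → 13 bp
Sorted largest to smallest: 36, 33, 26, 21, 13, 11, 6 bp.

36, 33, 26, 21, 13, 11, 6 bp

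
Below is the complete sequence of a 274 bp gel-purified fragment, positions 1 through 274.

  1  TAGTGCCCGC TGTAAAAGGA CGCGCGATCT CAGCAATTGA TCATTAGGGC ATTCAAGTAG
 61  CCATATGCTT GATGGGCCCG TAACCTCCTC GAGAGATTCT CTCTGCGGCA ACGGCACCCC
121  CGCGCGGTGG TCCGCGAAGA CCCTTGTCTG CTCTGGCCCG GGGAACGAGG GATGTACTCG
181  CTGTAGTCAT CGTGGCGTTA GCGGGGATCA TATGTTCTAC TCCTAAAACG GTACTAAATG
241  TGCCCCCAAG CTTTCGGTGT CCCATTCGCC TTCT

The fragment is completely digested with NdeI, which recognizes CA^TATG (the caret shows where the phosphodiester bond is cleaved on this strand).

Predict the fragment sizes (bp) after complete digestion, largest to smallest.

NdeI sites (CATATG) start at positions 62, 209.
NdeI cuts after base 2 of each site, so after positions 63, 210.
Linear molecule, 2 cuts → 3 fragments:
  1–63 → 63 bp
  64–210 → 147 bp
  211–274 → 64 bp
Sorted largest to smallest: 147, 64, 63 bp.

147, 64, 63 bp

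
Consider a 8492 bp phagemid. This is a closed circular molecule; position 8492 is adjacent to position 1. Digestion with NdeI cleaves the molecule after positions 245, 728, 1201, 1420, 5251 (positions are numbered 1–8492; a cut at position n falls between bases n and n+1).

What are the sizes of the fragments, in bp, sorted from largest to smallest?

Circular molecule, 5 cuts → 5 fragments:
  728 − 245 = 483 bp
  1201 − 728 = 473 bp
  1420 − 1201 = 219 bp
  5251 − 1420 = 3831 bp
  wrap: 8492 − 5251 + 245 = 3486 bp
Sorted largest to smallest: 3831, 3486, 483, 473, 219 bp.

3831, 3486, 483, 473, 219 bp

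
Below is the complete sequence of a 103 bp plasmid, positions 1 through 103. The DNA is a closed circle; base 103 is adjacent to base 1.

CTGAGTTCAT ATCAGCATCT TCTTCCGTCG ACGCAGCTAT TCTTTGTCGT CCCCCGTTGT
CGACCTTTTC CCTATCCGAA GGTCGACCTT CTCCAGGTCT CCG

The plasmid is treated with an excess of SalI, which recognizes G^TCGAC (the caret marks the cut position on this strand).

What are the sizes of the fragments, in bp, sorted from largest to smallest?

SalI sites (GTCGAC) start at positions 27, 59, 82.
SalI cuts after the first base of each site, so after positions 27, 59, 82.
Circular molecule, 3 cuts → 3 fragments:
  28–59 → 32 bp
  60–82 → 23 bp
  83–103 then 1–27 → 21 + 27 = 48 bp
Sorted largest to smallest: 48, 32, 23 bp.

48, 32, 23 bp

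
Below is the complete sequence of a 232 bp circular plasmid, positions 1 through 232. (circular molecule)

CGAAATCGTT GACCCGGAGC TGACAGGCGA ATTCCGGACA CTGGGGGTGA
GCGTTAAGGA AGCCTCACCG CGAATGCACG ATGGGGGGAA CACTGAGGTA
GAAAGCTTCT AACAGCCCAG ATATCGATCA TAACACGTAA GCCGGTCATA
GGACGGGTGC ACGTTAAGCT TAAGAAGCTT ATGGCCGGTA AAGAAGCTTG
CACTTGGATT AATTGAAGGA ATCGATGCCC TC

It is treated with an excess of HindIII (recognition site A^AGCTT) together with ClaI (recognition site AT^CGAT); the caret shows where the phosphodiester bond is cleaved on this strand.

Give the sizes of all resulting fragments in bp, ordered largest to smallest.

113, 42, 28, 21, 19, 9 bp

HindIII sites (AAGCTT) start at positions 103, 166, 175, 194.
HindIII cuts after the first base of each site, so after positions 103, 166, 175, 194.
ClaI sites (ATCGAT) start at positions 123, 221.
ClaI cuts after base 2 of each site, so after positions 124, 222.
Combined cut positions: 103, 124, 166, 175, 194, 222.
Circular molecule, 6 cuts → 6 fragments:
  104–124 → 21 bp
  125–166 → 42 bp
  167–175 → 9 bp
  176–194 → 19 bp
  195–222 → 28 bp
  223–232 then 1–103 → 10 + 103 = 113 bp
Sorted largest to smallest: 113, 42, 28, 21, 19, 9 bp.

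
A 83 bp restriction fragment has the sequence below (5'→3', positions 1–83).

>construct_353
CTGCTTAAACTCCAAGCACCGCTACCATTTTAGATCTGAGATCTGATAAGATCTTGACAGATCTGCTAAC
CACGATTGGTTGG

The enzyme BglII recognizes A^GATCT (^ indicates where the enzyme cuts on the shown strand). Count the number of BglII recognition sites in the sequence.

AGATCT occurs starting at positions 32, 39, 49, 59.
BglII cuts at 4 sites.

4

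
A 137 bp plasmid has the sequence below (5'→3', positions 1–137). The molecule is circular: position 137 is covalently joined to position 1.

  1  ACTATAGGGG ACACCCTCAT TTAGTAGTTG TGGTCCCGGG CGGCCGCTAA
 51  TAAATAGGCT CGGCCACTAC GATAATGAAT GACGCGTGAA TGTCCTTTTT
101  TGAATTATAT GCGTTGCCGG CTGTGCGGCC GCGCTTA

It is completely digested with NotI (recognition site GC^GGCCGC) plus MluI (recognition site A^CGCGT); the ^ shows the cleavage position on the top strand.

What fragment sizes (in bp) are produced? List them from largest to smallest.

52, 44, 41 bp

NotI sites (GCGGCCGC) start at positions 40, 125.
NotI cuts after base 2 of each site, so after positions 41, 126.
The MluI site (ACGCGT) starts at position 82.
MluI cuts after the first base of each site, so after position 82.
Combined cut positions: 41, 82, 126.
Circular molecule, 3 cuts → 3 fragments:
  42–82 → 41 bp
  83–126 → 44 bp
  127–137 then 1–41 → 11 + 41 = 52 bp
Sorted largest to smallest: 52, 44, 41 bp.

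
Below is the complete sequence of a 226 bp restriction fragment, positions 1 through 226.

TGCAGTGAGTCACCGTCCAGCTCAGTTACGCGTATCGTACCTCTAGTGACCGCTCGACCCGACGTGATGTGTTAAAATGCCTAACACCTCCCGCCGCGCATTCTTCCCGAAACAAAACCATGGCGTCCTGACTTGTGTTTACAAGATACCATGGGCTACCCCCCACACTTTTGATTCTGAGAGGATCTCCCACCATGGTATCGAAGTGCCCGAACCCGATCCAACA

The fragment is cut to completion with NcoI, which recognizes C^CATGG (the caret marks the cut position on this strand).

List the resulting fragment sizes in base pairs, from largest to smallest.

118, 44, 33, 31 bp

NcoI sites (CCATGG) start at positions 118, 149, 193.
NcoI cuts after the first base of each site, so after positions 118, 149, 193.
Linear molecule, 3 cuts → 4 fragments:
  1–118 → 118 bp
  119–149 → 31 bp
  150–193 → 44 bp
  194–226 → 33 bp
Sorted largest to smallest: 118, 44, 33, 31 bp.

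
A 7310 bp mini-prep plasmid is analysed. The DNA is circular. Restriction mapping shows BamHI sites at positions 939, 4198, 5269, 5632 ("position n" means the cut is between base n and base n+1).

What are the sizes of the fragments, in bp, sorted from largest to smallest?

Circular molecule, 4 cuts → 4 fragments:
  4198 − 939 = 3259 bp
  5269 − 4198 = 1071 bp
  5632 − 5269 = 363 bp
  wrap: 7310 − 5632 + 939 = 2617 bp
Sorted largest to smallest: 3259, 2617, 1071, 363 bp.

3259, 2617, 1071, 363 bp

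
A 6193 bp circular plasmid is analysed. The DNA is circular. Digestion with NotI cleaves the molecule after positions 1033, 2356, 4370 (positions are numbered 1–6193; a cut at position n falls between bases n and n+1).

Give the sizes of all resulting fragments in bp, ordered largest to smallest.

2856, 2014, 1323 bp

Circular molecule, 3 cuts → 3 fragments:
  2356 − 1033 = 1323 bp
  4370 − 2356 = 2014 bp
  wrap: 6193 − 4370 + 1033 = 2856 bp
Sorted largest to smallest: 2856, 2014, 1323 bp.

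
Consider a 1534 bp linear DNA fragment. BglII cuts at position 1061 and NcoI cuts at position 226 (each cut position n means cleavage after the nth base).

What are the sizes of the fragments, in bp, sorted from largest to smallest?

835, 473, 226 bp

Combined cut positions (sorted): 226, 1061.
Linear molecule, 2 cuts → 3 fragments:
  226 − 0 = 226 bp
  1061 − 226 = 835 bp
  1534 − 1061 = 473 bp
Sorted largest to smallest: 835, 473, 226 bp.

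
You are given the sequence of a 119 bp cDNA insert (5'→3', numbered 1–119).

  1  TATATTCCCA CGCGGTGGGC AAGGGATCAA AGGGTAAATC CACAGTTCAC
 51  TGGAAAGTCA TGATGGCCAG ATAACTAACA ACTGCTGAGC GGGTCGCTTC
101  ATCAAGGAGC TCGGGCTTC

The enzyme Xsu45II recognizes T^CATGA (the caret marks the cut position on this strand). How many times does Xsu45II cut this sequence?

1

TCATGA occurs starting at position 58.
Xsu45II cuts at 1 site.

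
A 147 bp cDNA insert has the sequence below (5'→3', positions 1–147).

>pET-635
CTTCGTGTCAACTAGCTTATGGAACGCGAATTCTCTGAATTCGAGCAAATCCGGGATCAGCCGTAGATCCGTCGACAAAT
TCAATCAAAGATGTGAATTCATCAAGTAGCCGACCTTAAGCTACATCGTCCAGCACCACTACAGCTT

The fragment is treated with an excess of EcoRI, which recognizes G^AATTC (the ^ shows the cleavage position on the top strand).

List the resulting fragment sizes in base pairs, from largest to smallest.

58, 52, 28, 9 bp

EcoRI sites (GAATTC) start at positions 28, 37, 95.
EcoRI cuts after the first base of each site, so after positions 28, 37, 95.
Linear molecule, 3 cuts → 4 fragments:
  1–28 → 28 bp
  29–37 → 9 bp
  38–95 → 58 bp
  96–147 → 52 bp
Sorted largest to smallest: 58, 52, 28, 9 bp.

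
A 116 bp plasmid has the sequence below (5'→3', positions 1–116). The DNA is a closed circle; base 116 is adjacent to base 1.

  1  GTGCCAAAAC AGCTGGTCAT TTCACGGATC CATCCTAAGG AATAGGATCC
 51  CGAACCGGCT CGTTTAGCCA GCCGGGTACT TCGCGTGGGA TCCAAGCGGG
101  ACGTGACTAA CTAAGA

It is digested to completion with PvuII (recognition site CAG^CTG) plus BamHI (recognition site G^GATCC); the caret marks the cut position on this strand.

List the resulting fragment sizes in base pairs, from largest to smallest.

43, 40, 19, 14 bp

The PvuII site (CAGCTG) starts at position 10.
PvuII cuts after base 3 of each site, so after position 12.
BamHI sites (GGATCC) start at positions 26, 45, 88.
BamHI cuts after the first base of each site, so after positions 26, 45, 88.
Combined cut positions: 12, 26, 45, 88.
Circular molecule, 4 cuts → 4 fragments:
  13–26 → 14 bp
  27–45 → 19 bp
  46–88 → 43 bp
  89–116 then 1–12 → 28 + 12 = 40 bp
Sorted largest to smallest: 43, 40, 19, 14 bp.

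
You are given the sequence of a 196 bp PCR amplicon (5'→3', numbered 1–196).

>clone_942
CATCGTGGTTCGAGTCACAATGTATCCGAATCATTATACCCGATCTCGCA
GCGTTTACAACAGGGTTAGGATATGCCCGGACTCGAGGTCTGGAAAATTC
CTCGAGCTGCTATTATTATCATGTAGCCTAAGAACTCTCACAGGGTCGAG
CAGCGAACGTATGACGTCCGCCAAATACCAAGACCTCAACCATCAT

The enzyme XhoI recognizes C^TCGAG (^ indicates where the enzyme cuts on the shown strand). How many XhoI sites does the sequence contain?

CTCGAG occurs starting at positions 82, 101.
XhoI cuts at 2 sites.

2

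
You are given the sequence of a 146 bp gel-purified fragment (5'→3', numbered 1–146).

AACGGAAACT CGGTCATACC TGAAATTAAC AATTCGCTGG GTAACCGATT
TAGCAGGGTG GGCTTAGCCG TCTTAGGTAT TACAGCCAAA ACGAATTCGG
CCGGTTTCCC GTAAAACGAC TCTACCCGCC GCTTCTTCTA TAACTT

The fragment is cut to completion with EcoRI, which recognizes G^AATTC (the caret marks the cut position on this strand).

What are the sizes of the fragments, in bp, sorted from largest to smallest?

The EcoRI site (GAATTC) starts at position 93.
EcoRI cuts after the first base of each site, so after position 93.
Linear molecule, 1 cut → 2 fragments:
  1–93 → 93 bp
  94–146 → 53 bp
Sorted largest to smallest: 93, 53 bp.

93, 53 bp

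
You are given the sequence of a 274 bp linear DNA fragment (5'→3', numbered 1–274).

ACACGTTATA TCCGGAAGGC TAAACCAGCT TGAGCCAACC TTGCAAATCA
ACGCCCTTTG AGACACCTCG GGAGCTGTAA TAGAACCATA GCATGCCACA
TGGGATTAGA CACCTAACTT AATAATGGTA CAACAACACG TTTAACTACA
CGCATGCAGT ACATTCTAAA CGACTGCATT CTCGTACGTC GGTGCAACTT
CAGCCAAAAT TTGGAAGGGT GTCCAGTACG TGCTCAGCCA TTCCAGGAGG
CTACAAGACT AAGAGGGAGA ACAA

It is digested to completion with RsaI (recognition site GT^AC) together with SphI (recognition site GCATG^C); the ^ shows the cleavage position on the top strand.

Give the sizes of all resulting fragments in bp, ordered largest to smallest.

95, 47, 42, 34, 27, 25, 4 bp

RsaI sites (GTAC) start at positions 128, 159, 184, 226.
RsaI cuts after base 2 of each site, so after positions 129, 160, 185, 227.
SphI sites (GCATGC) start at positions 91, 152.
SphI cuts after base 5 of each site (before the last base), so after positions 95, 156.
Combined cut positions: 95, 129, 156, 160, 185, 227.
Linear molecule, 6 cuts → 7 fragments:
  1–95 → 95 bp
  96–129 → 34 bp
  130–156 → 27 bp
  157–160 → 4 bp
  161–185 → 25 bp
  186–227 → 42 bp
  228–274 → 47 bp
Sorted largest to smallest: 95, 47, 42, 34, 27, 25, 4 bp.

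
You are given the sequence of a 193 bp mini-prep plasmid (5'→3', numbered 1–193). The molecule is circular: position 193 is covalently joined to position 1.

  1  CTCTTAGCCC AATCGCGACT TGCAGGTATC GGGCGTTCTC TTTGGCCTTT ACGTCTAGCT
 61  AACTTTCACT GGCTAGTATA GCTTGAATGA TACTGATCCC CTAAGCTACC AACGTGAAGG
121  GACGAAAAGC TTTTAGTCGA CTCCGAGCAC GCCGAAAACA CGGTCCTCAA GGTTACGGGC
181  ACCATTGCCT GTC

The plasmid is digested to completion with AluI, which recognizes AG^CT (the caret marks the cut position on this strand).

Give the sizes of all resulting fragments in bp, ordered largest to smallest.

122, 24, 24, 23 bp

AluI sites (AGCT) start at positions 57, 80, 104, 128.
AluI cuts after base 2 of each site, so after positions 58, 81, 105, 129.
Circular molecule, 4 cuts → 4 fragments:
  59–81 → 23 bp
  82–105 → 24 bp
  106–129 → 24 bp
  130–193 then 1–58 → 64 + 58 = 122 bp
Sorted largest to smallest: 122, 24, 24, 23 bp.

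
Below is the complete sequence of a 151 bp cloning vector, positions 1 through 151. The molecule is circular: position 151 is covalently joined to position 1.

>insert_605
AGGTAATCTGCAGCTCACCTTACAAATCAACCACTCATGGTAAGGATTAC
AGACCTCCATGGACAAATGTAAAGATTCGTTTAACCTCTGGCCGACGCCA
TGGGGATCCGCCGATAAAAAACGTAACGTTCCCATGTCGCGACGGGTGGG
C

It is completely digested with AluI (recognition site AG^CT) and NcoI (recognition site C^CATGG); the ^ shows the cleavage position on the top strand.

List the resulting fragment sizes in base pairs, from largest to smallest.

66, 44, 41 bp

The AluI site (AGCT) starts at position 12.
AluI cuts after base 2 of each site, so after position 13.
NcoI sites (CCATGG) start at positions 57, 98.
NcoI cuts after the first base of each site, so after positions 57, 98.
Combined cut positions: 13, 57, 98.
Circular molecule, 3 cuts → 3 fragments:
  14–57 → 44 bp
  58–98 → 41 bp
  99–151 then 1–13 → 53 + 13 = 66 bp
Sorted largest to smallest: 66, 44, 41 bp.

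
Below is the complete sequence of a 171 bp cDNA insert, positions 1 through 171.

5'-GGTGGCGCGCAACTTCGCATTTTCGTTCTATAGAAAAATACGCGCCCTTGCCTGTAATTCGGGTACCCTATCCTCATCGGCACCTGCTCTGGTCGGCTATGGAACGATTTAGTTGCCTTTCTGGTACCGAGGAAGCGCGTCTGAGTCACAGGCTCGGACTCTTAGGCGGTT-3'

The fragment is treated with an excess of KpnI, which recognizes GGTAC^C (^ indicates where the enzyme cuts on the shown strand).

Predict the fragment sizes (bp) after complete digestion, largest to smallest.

66, 61, 44 bp

KpnI sites (GGTACC) start at positions 62, 123.
KpnI cuts after base 5 of each site (before the last base), so after positions 66, 127.
Linear molecule, 2 cuts → 3 fragments:
  1–66 → 66 bp
  67–127 → 61 bp
  128–171 → 44 bp
Sorted largest to smallest: 66, 61, 44 bp.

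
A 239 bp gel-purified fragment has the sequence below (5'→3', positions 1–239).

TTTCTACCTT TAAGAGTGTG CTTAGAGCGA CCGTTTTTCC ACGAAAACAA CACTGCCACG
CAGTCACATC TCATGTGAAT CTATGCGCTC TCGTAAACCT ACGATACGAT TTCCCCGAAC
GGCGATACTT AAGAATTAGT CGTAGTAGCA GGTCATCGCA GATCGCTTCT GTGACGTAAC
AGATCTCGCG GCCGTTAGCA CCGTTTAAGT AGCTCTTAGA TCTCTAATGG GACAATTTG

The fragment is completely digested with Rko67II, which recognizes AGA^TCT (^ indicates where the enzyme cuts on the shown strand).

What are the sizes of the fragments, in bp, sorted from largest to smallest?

183, 37, 19 bp

Rko67II sites (AGATCT) start at positions 181, 218.
Rko67II cuts after base 3 of each site, so after positions 183, 220.
Linear molecule, 2 cuts → 3 fragments:
  1–183 → 183 bp
  184–220 → 37 bp
  221–239 → 19 bp
Sorted largest to smallest: 183, 37, 19 bp.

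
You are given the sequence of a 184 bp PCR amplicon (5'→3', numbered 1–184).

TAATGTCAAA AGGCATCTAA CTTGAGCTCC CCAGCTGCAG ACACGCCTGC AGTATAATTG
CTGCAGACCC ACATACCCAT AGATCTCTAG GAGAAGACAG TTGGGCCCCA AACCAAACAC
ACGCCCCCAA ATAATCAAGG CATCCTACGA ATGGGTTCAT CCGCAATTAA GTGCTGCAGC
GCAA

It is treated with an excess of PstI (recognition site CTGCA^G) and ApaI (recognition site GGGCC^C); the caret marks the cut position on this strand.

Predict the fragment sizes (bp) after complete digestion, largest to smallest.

PstI sites (CTGCAG) start at positions 35, 47, 61, 174.
PstI cuts after base 5 of each site (before the last base), so after positions 39, 51, 65, 178.
The ApaI site (GGGCCC) starts at position 103.
ApaI cuts after base 5 of each site (before the last base), so after position 107.
Combined cut positions: 39, 51, 65, 107, 178.
Linear molecule, 5 cuts → 6 fragments:
  1–39 → 39 bp
  40–51 → 12 bp
  52–65 → 14 bp
  66–107 → 42 bp
  108–178 → 71 bp
  179–184 → 6 bp
Sorted largest to smallest: 71, 42, 39, 14, 12, 6 bp.

71, 42, 39, 14, 12, 6 bp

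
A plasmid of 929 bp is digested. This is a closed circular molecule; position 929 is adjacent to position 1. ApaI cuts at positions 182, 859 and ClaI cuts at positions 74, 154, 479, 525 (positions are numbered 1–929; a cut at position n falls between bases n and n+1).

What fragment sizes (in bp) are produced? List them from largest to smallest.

334, 297, 144, 80, 46, 28 bp

Combined cut positions (sorted): 74, 154, 182, 479, 525, 859.
Circular molecule, 6 cuts → 6 fragments:
  154 − 74 = 80 bp
  182 − 154 = 28 bp
  479 − 182 = 297 bp
  525 − 479 = 46 bp
  859 − 525 = 334 bp
  wrap: 929 − 859 + 74 = 144 bp
Sorted largest to smallest: 334, 297, 144, 80, 46, 28 bp.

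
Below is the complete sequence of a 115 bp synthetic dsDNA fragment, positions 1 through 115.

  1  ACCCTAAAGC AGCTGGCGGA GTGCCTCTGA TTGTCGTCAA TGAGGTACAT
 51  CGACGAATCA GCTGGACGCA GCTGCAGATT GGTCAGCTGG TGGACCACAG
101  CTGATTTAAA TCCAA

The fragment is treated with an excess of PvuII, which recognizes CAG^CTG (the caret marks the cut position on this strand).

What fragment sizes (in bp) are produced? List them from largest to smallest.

49, 15, 15, 14, 12, 10 bp

PvuII sites (CAGCTG) start at positions 10, 59, 69, 84, 98.
PvuII cuts after base 3 of each site, so after positions 12, 61, 71, 86, 100.
Linear molecule, 5 cuts → 6 fragments:
  1–12 → 12 bp
  13–61 → 49 bp
  62–71 → 10 bp
  72–86 → 15 bp
  87–100 → 14 bp
  101–115 → 15 bp
Sorted largest to smallest: 49, 15, 15, 14, 12, 10 bp.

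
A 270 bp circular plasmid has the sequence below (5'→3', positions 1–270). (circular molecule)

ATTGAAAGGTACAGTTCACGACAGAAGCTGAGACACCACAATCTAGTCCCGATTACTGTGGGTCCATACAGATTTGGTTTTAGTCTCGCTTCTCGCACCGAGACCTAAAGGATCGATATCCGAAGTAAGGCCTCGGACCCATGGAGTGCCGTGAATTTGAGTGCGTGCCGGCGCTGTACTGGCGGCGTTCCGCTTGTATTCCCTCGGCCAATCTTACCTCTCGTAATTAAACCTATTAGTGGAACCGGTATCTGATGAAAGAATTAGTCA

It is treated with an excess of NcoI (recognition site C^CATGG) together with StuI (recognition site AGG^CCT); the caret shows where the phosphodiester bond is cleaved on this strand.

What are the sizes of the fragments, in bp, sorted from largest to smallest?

261, 9 bp

The NcoI site (CCATGG) starts at position 139.
NcoI cuts after the first base of each site, so after position 139.
The StuI site (AGGCCT) starts at position 128.
StuI cuts after base 3 of each site, so after position 130.
Combined cut positions: 130, 139.
Circular molecule, 2 cuts → 2 fragments:
  131–139 → 9 bp
  140–270 then 1–130 → 131 + 130 = 261 bp
Sorted largest to smallest: 261, 9 bp.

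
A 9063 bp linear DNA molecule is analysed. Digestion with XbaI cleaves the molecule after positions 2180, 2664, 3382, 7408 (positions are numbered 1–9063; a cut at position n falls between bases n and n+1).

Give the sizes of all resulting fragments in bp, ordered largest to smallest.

Linear molecule, 4 cuts → 5 fragments:
  2180 − 0 = 2180 bp
  2664 − 2180 = 484 bp
  3382 − 2664 = 718 bp
  7408 − 3382 = 4026 bp
  9063 − 7408 = 1655 bp
Sorted largest to smallest: 4026, 2180, 1655, 718, 484 bp.

4026, 2180, 1655, 718, 484 bp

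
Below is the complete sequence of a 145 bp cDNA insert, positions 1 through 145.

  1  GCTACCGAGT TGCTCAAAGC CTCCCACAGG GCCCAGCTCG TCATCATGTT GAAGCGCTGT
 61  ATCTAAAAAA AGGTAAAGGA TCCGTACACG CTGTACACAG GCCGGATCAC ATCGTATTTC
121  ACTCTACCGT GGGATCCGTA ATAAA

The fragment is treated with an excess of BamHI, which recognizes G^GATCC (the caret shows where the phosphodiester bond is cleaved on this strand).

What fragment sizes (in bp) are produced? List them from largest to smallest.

78, 54, 13 bp

BamHI sites (GGATCC) start at positions 78, 132.
BamHI cuts after the first base of each site, so after positions 78, 132.
Linear molecule, 2 cuts → 3 fragments:
  1–78 → 78 bp
  79–132 → 54 bp
  133–145 → 13 bp
Sorted largest to smallest: 78, 54, 13 bp.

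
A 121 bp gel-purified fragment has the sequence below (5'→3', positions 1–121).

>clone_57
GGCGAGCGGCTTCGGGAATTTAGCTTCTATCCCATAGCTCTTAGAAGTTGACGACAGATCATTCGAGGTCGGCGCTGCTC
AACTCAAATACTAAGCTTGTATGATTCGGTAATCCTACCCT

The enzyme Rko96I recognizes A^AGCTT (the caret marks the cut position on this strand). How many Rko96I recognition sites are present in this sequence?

AAGCTT occurs starting at position 93.
Rko96I cuts at 1 site.

1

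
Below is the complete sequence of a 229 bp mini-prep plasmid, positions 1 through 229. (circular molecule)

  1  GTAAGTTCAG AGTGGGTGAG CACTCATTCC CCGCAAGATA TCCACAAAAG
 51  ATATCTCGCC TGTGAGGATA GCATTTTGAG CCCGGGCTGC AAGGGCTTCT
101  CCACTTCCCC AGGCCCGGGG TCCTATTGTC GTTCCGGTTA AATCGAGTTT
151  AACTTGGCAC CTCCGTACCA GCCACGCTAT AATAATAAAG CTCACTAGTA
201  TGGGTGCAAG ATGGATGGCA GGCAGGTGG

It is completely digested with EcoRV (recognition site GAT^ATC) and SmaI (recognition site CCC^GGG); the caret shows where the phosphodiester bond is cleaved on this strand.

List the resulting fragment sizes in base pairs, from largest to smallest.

EcoRV sites (GATATC) start at positions 37, 50.
EcoRV cuts after base 3 of each site, so after positions 39, 52.
SmaI sites (CCCGGG) start at positions 81, 114.
SmaI cuts after base 3 of each site, so after positions 83, 116.
Combined cut positions: 39, 52, 83, 116.
Circular molecule, 4 cuts → 4 fragments:
  40–52 → 13 bp
  53–83 → 31 bp
  84–116 → 33 bp
  117–229 then 1–39 → 113 + 39 = 152 bp
Sorted largest to smallest: 152, 33, 31, 13 bp.

152, 33, 31, 13 bp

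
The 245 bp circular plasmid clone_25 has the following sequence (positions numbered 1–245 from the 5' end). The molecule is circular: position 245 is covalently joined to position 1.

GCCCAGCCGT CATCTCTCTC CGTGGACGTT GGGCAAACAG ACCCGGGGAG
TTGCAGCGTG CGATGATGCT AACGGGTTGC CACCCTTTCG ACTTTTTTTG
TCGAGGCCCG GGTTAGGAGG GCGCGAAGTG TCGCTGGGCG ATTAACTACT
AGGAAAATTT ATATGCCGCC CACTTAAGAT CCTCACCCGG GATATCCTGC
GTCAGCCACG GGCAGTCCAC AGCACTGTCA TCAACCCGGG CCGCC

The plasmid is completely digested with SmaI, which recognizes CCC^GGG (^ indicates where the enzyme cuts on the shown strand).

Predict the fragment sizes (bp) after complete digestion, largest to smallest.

SmaI sites (CCCGGG) start at positions 42, 107, 186, 235.
SmaI cuts after base 3 of each site, so after positions 44, 109, 188, 237.
Circular molecule, 4 cuts → 4 fragments:
  45–109 → 65 bp
  110–188 → 79 bp
  189–237 → 49 bp
  238–245 then 1–44 → 8 + 44 = 52 bp
Sorted largest to smallest: 79, 65, 52, 49 bp.

79, 65, 52, 49 bp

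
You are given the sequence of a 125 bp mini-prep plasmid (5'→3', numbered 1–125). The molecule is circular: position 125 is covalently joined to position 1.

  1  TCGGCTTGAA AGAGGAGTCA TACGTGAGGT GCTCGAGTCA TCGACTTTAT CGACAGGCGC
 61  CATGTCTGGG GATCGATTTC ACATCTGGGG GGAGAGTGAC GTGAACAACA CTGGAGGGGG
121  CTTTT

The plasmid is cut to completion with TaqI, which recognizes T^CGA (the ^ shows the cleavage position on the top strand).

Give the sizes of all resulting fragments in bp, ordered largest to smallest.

TaqI sites (TCGA) start at positions 33, 41, 50, 73.
TaqI cuts after the first base of each site, so after positions 33, 41, 50, 73.
Circular molecule, 4 cuts → 4 fragments:
  34–41 → 8 bp
  42–50 → 9 bp
  51–73 → 23 bp
  74–125 then 1–33 → 52 + 33 = 85 bp
Sorted largest to smallest: 85, 23, 9, 8 bp.

85, 23, 9, 8 bp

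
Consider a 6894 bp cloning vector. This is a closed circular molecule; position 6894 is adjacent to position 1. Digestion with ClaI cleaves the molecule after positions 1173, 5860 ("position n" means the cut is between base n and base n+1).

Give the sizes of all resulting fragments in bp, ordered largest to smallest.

Circular molecule, 2 cuts → 2 fragments:
  5860 − 1173 = 4687 bp
  wrap: 6894 − 5860 + 1173 = 2207 bp
Sorted largest to smallest: 4687, 2207 bp.

4687, 2207 bp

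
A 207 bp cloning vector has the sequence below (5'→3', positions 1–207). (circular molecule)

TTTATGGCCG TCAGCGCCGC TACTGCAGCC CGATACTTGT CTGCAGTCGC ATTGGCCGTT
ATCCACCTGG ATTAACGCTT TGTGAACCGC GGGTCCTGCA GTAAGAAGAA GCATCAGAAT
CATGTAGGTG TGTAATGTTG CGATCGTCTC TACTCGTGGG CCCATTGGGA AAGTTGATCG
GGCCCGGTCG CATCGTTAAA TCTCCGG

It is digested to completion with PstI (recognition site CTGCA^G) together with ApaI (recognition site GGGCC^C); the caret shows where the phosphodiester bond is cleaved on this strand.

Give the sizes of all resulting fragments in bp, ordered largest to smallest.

PstI sites (CTGCAG) start at positions 23, 41, 96.
PstI cuts after base 5 of each site (before the last base), so after positions 27, 45, 100.
ApaI sites (GGGCCC) start at positions 158, 180.
ApaI cuts after base 5 of each site (before the last base), so after positions 162, 184.
Combined cut positions: 27, 45, 100, 162, 184.
Circular molecule, 5 cuts → 5 fragments:
  28–45 → 18 bp
  46–100 → 55 bp
  101–162 → 62 bp
  163–184 → 22 bp
  185–207 then 1–27 → 23 + 27 = 50 bp
Sorted largest to smallest: 62, 55, 50, 22, 18 bp.

62, 55, 50, 22, 18 bp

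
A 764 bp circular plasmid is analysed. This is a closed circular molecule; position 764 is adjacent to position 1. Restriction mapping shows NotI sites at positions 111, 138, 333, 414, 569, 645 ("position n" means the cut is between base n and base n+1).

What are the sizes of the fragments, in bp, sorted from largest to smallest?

Circular molecule, 6 cuts → 6 fragments:
  138 − 111 = 27 bp
  333 − 138 = 195 bp
  414 − 333 = 81 bp
  569 − 414 = 155 bp
  645 − 569 = 76 bp
  wrap: 764 − 645 + 111 = 230 bp
Sorted largest to smallest: 230, 195, 155, 81, 76, 27 bp.

230, 195, 155, 81, 76, 27 bp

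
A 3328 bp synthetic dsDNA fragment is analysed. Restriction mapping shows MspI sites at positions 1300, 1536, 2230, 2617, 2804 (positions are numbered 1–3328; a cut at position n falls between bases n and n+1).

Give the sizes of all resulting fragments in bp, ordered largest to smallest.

1300, 694, 524, 387, 236, 187 bp

Linear molecule, 5 cuts → 6 fragments:
  1300 − 0 = 1300 bp
  1536 − 1300 = 236 bp
  2230 − 1536 = 694 bp
  2617 − 2230 = 387 bp
  2804 − 2617 = 187 bp
  3328 − 2804 = 524 bp
Sorted largest to smallest: 1300, 694, 524, 387, 236, 187 bp.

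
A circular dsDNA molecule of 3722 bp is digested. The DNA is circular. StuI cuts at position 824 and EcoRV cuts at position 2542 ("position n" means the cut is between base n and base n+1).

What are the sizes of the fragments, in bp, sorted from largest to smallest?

2004, 1718 bp

Combined cut positions (sorted): 824, 2542.
Circular molecule, 2 cuts → 2 fragments:
  2542 − 824 = 1718 bp
  wrap: 3722 − 2542 + 824 = 2004 bp
Sorted largest to smallest: 2004, 1718 bp.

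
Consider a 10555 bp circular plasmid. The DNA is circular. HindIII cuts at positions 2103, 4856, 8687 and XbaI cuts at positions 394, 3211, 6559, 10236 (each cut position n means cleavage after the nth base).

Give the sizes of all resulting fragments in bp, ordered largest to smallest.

Combined cut positions (sorted): 394, 2103, 3211, 4856, 6559, 8687, 10236.
Circular molecule, 7 cuts → 7 fragments:
  2103 − 394 = 1709 bp
  3211 − 2103 = 1108 bp
  4856 − 3211 = 1645 bp
  6559 − 4856 = 1703 bp
  8687 − 6559 = 2128 bp
  10236 − 8687 = 1549 bp
  wrap: 10555 − 10236 + 394 = 713 bp
Sorted largest to smallest: 2128, 1709, 1703, 1645, 1549, 1108, 713 bp.

2128, 1709, 1703, 1645, 1549, 1108, 713 bp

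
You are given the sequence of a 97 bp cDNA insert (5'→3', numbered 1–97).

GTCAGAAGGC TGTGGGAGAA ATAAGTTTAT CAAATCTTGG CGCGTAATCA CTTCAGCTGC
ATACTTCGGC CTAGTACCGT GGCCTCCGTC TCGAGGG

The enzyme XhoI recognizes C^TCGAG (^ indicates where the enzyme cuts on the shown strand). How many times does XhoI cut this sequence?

CTCGAG occurs starting at position 90.
XhoI cuts at 1 site.

1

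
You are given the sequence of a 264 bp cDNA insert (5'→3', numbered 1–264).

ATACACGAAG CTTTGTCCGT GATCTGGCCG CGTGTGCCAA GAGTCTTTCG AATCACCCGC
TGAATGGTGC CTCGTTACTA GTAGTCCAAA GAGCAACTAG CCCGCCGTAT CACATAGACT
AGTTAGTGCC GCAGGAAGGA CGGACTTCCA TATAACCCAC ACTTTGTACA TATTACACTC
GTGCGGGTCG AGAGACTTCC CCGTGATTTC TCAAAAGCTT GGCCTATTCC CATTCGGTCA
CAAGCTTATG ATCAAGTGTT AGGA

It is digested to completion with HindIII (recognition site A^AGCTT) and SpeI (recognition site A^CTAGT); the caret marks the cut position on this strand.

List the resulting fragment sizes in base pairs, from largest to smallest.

97, 69, 41, 27, 22, 8 bp

HindIII sites (AAGCTT) start at positions 8, 215, 242.
HindIII cuts after the first base of each site, so after positions 8, 215, 242.
SpeI sites (ACTAGT) start at positions 77, 118.
SpeI cuts after the first base of each site, so after positions 77, 118.
Combined cut positions: 8, 77, 118, 215, 242.
Linear molecule, 5 cuts → 6 fragments:
  1–8 → 8 bp
  9–77 → 69 bp
  78–118 → 41 bp
  119–215 → 97 bp
  216–242 → 27 bp
  243–264 → 22 bp
Sorted largest to smallest: 97, 69, 41, 27, 22, 8 bp.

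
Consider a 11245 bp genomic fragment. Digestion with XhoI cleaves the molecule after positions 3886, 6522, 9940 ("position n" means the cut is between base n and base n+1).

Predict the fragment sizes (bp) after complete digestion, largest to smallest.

Linear molecule, 3 cuts → 4 fragments:
  3886 − 0 = 3886 bp
  6522 − 3886 = 2636 bp
  9940 − 6522 = 3418 bp
  11245 − 9940 = 1305 bp
Sorted largest to smallest: 3886, 3418, 2636, 1305 bp.

3886, 3418, 2636, 1305 bp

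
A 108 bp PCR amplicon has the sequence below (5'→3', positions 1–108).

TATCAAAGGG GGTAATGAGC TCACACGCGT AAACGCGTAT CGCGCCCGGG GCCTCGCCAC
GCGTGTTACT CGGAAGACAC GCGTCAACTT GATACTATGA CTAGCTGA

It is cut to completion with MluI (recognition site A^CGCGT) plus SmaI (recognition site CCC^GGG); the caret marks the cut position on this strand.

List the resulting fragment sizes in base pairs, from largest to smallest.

MluI sites (ACGCGT) start at positions 25, 33, 59, 79.
MluI cuts after the first base of each site, so after positions 25, 33, 59, 79.
The SmaI site (CCCGGG) starts at position 45.
SmaI cuts after base 3 of each site, so after position 47.
Combined cut positions: 25, 33, 47, 59, 79.
Linear molecule, 5 cuts → 6 fragments:
  1–25 → 25 bp
  26–33 → 8 bp
  34–47 → 14 bp
  48–59 → 12 bp
  60–79 → 20 bp
  80–108 → 29 bp
Sorted largest to smallest: 29, 25, 20, 14, 12, 8 bp.

29, 25, 20, 14, 12, 8 bp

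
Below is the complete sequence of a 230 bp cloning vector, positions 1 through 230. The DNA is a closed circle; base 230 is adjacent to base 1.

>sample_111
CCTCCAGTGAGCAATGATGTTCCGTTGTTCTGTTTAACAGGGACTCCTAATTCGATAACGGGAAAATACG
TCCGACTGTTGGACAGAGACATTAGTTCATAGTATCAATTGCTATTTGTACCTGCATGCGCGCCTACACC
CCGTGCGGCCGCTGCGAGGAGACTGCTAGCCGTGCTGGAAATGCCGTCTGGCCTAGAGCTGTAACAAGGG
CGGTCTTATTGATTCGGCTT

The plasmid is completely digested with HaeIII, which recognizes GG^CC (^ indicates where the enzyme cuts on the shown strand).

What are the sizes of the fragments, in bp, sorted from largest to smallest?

HaeIII sites (GGCC) start at positions 147, 190.
HaeIII cuts after base 2 of each site, so after positions 148, 191.
Circular molecule, 2 cuts → 2 fragments:
  149–191 → 43 bp
  192–230 then 1–148 → 39 + 148 = 187 bp
Sorted largest to smallest: 187, 43 bp.

187, 43 bp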